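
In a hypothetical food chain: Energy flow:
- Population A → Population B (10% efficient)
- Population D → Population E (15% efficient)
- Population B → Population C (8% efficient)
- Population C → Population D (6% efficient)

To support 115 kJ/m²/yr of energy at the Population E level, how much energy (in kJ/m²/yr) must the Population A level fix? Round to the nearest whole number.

1597222 kJ/m²/yr

Cumulative transfer efficiency: 0.1 × 0.08 × 0.06 × 0.15 = 0.000072
Population A energy = 115 / 0.000072 = 1597222 kJ/m²/yr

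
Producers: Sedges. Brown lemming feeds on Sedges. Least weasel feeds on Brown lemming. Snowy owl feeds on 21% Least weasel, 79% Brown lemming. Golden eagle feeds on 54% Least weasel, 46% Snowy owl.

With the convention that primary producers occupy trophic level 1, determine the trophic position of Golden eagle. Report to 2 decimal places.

4.10

Brown lemming: 1 + 1 = 2
Least weasel: 1 + 2 = 3
Snowy owl: 1 + (0.21×3 + 0.79×2) = 3.21
Golden eagle: 1 + (0.54×3 + 0.46×3.21) = 4.0966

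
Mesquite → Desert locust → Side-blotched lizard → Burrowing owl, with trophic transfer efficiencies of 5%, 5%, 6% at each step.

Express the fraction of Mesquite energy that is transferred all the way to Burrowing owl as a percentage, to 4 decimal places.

Product of link efficiencies: 0.05 × 0.05 × 0.06 = 0.00015
As a percentage: 0.00015 × 100 = 0.0150%

0.0150%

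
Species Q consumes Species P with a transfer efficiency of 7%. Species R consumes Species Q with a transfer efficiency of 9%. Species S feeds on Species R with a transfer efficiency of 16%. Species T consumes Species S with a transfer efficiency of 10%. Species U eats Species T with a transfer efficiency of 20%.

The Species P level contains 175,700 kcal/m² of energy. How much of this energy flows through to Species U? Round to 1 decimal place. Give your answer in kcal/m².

Species Q: 175700 × 0.07 = 12299 kcal/m²
Species R: 12299 × 0.09 = 1106.91 kcal/m²
Species S: 1106.91 × 0.16 = 177.1056 kcal/m²
Species T: 177.1056 × 0.1 = 17.71056 kcal/m²
Species U: 17.71056 × 0.2 = 3.542112 kcal/m²

3.5 kcal/m²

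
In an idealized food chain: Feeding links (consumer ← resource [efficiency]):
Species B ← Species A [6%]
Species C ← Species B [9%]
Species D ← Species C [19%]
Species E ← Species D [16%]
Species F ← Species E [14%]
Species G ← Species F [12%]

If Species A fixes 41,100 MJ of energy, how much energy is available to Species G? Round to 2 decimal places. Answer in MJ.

Species B: 41100 × 0.06 = 2466 MJ
Species C: 2466 × 0.09 = 221.94 MJ
Species D: 221.94 × 0.19 = 42.1686 MJ
Species E: 42.1686 × 0.16 = 6.746976 MJ
Species F: 6.746976 × 0.14 = 0.94457664 MJ
Species G: 0.94457664 × 0.12 = 0.1133491968 MJ

0.11 MJ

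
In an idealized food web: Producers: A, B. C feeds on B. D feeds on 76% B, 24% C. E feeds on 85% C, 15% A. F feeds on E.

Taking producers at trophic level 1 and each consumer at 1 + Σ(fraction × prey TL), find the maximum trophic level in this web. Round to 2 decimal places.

C: 1 + 1 = 2
D: 1 + (0.76×1 + 0.24×2) = 2.24
E: 1 + (0.85×2 + 0.15×1) = 2.85
F: 1 + 2.85 = 3.85

3.85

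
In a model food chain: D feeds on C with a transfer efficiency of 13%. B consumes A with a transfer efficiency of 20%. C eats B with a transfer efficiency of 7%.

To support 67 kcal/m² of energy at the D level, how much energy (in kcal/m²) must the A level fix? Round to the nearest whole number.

36813 kcal/m²

Cumulative transfer efficiency: 0.2 × 0.07 × 0.13 = 0.00182
A energy = 67 / 0.00182 = 36813 kcal/m²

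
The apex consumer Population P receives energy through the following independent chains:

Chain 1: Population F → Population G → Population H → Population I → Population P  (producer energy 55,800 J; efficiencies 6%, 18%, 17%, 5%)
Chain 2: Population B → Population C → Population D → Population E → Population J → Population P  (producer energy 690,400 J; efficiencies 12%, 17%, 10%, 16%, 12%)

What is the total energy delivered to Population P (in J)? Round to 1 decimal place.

32.2 J

Chain 1: 55800 × 0.06 × 0.18 × 0.17 × 0.05 = 5.12244 J
Chain 2: 690400 × 0.12 × 0.17 × 0.1 × 0.16 × 0.12 = 27.0415872 J
Total at Population P: 5.12244 + 27.0415872 = 32.1640272 J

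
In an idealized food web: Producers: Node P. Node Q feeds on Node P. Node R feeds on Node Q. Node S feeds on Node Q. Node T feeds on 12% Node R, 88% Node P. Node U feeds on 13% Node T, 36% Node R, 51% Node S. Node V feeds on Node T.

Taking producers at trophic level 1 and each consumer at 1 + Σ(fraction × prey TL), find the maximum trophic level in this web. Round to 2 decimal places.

3.90

Node Q: 1 + 1 = 2
Node R: 1 + 2 = 3
Node S: 1 + 2 = 3
Node T: 1 + (0.12×3 + 0.88×1) = 2.24
Node U: 1 + (0.13×2.24 + 0.36×3 + 0.51×3) = 3.9012
Node V: 1 + 2.24 = 3.24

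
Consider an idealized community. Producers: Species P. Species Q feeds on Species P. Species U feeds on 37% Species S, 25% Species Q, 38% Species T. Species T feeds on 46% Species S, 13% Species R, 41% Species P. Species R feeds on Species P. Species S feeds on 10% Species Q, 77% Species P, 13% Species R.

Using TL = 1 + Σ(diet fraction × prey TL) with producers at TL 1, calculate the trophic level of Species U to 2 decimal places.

Species Q: 1 + 1 = 2
Species R: 1 + 1 = 2
Species S: 1 + (0.1×2 + 0.77×1 + 0.13×2) = 2.23
Species T: 1 + (0.46×2.23 + 0.13×2 + 0.41×1) = 2.6958
Species U: 1 + (0.37×2.23 + 0.25×2 + 0.38×2.6958) = 3.349504

3.35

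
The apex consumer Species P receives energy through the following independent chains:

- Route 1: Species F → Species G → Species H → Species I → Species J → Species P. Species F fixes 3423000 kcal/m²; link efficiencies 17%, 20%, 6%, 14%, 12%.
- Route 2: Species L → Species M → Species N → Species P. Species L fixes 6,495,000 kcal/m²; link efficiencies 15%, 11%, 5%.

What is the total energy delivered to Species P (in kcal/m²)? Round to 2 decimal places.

Route 1: 3423000 × 0.17 × 0.2 × 0.06 × 0.14 × 0.12 = 117.313056 kcal/m²
Route 2: 6495000 × 0.15 × 0.11 × 0.05 = 5358.375 kcal/m²
Total at Species P: 117.313056 + 5358.375 = 5475.688056 kcal/m²

5475.69 kcal/m²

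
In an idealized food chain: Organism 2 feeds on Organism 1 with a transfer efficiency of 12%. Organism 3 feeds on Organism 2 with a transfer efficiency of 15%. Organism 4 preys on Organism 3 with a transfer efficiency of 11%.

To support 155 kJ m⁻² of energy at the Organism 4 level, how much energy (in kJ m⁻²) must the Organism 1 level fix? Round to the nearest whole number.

Cumulative transfer efficiency: 0.12 × 0.15 × 0.11 = 0.00198
Organism 1 energy = 155 / 0.00198 = 78283 kJ m⁻²

78283 kJ m⁻²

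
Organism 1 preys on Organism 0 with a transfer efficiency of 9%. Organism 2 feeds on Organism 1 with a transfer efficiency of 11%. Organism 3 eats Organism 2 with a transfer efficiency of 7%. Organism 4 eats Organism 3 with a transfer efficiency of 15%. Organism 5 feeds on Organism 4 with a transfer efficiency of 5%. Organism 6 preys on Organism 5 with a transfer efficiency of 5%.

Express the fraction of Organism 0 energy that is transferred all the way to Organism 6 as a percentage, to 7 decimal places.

Product of link efficiencies: 0.09 × 0.11 × 0.07 × 0.15 × 0.05 × 0.05 = 0.000000259875
As a percentage: 0.000000259875 × 100 = 0.0000260%

0.0000260%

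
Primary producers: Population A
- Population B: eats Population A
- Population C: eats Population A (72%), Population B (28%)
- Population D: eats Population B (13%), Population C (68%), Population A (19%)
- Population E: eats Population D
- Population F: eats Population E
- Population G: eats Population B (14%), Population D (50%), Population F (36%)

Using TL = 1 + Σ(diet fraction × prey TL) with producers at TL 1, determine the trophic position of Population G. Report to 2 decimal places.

4.58

Population B: 1 + 1 = 2
Population C: 1 + (0.72×1 + 0.28×2) = 2.28
Population D: 1 + (0.13×2 + 0.68×2.28 + 0.19×1) = 3.0004
Population E: 1 + 3.0004 = 4.0004
Population F: 1 + 4.0004 = 5.0004
Population G: 1 + (0.14×2 + 0.5×3.0004 + 0.36×5.0004) = 4.580344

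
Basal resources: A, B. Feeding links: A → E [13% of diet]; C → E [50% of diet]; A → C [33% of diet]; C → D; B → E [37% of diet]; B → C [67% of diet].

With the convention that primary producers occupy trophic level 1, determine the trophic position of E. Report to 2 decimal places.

2.50

C: 1 + (0.67×1 + 0.33×1) = 2
D: 1 + 2 = 3
E: 1 + (0.5×2 + 0.37×1 + 0.13×1) = 2.5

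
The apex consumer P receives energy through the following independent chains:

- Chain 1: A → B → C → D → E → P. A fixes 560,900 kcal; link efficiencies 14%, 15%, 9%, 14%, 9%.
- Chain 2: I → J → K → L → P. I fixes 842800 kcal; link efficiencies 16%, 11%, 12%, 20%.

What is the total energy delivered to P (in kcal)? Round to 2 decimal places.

Chain 1: 560900 × 0.14 × 0.15 × 0.09 × 0.14 × 0.09 = 13.3572726 kcal
Chain 2: 842800 × 0.16 × 0.11 × 0.12 × 0.2 = 355.99872 kcal
Total at P: 13.3572726 + 355.99872 = 369.3559926 kcal

369.36 kcal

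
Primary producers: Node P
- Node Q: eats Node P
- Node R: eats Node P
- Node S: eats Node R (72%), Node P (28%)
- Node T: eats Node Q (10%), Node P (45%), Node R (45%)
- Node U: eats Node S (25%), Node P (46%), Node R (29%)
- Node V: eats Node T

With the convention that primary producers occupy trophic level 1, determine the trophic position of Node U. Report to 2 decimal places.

Node Q: 1 + 1 = 2
Node R: 1 + 1 = 2
Node S: 1 + (0.72×2 + 0.28×1) = 2.72
Node T: 1 + (0.1×2 + 0.45×1 + 0.45×2) = 2.55
Node U: 1 + (0.25×2.72 + 0.46×1 + 0.29×2) = 2.72
Node V: 1 + 2.55 = 3.55

2.72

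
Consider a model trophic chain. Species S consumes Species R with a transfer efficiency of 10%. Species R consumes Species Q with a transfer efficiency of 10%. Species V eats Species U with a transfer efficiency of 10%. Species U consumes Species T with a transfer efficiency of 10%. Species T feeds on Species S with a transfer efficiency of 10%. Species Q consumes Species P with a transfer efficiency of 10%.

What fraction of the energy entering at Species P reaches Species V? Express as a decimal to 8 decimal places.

Product of link efficiencies: 0.1 × 0.1 × 0.1 × 0.1 × 0.1 × 0.1 = 0.000001

0.00000100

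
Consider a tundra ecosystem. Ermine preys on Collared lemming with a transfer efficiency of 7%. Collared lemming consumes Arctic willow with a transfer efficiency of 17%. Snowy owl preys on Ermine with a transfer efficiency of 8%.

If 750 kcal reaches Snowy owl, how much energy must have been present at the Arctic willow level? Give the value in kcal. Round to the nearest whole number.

787815 kcal

Cumulative transfer efficiency: 0.17 × 0.07 × 0.08 = 0.000952
Arctic willow energy = 750 / 0.000952 = 787815 kcal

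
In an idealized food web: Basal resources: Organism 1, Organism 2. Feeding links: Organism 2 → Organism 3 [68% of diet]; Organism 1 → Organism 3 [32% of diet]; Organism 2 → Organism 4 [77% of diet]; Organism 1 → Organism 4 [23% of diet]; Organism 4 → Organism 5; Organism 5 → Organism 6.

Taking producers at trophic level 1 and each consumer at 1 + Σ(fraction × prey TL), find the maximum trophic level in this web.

4

Organism 3: 1 + (0.68×1 + 0.32×1) = 2
Organism 4: 1 + (0.77×1 + 0.23×1) = 2
Organism 5: 1 + 2 = 3
Organism 6: 1 + 3 = 4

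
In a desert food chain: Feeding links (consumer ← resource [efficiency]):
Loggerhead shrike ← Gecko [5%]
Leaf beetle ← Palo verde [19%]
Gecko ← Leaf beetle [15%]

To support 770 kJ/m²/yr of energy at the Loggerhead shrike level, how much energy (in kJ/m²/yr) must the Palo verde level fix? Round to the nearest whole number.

540351 kJ/m²/yr

Cumulative transfer efficiency: 0.19 × 0.15 × 0.05 = 0.001425
Palo verde energy = 770 / 0.001425 = 540351 kJ/m²/yr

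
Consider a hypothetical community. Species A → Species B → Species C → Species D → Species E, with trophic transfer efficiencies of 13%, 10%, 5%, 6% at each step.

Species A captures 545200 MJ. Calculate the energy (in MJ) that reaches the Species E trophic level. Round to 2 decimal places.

21.26 MJ

Species B: 545200 × 0.13 = 70876 MJ
Species C: 70876 × 0.1 = 7087.6 MJ
Species D: 7087.6 × 0.05 = 354.38 MJ
Species E: 354.38 × 0.06 = 21.2628 MJ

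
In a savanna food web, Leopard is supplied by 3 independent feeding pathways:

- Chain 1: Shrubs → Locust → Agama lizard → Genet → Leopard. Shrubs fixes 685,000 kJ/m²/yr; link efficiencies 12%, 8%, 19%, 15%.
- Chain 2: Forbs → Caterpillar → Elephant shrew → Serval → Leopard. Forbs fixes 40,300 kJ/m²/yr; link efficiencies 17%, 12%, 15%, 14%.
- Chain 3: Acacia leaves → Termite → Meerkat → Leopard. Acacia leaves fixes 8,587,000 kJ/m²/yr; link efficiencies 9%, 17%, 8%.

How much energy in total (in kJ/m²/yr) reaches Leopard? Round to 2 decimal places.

10715.17 kJ/m²/yr

Chain 1: 685000 × 0.12 × 0.08 × 0.19 × 0.15 = 187.416 kJ/m²/yr
Chain 2: 40300 × 0.17 × 0.12 × 0.15 × 0.14 = 17.26452 kJ/m²/yr
Chain 3: 8587000 × 0.09 × 0.17 × 0.08 = 10510.488 kJ/m²/yr
Total at Leopard: 187.416 + 17.26452 + 10510.488 = 10715.16852 kJ/m²/yr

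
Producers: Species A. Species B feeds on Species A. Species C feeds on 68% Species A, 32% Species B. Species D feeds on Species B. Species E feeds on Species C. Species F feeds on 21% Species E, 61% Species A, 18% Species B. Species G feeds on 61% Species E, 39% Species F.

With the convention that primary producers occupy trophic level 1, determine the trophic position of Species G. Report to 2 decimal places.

Species B: 1 + 1 = 2
Species C: 1 + (0.68×1 + 0.32×2) = 2.32
Species D: 1 + 2 = 3
Species E: 1 + 2.32 = 3.32
Species F: 1 + (0.21×3.32 + 0.61×1 + 0.18×2) = 2.6672
Species G: 1 + (0.61×3.32 + 0.39×2.6672) = 4.065408

4.07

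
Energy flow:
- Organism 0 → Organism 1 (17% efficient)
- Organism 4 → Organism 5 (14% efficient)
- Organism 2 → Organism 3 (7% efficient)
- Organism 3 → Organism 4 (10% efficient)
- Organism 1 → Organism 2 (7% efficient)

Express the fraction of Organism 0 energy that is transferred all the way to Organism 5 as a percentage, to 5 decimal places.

0.00117%

Product of link efficiencies: 0.17 × 0.07 × 0.07 × 0.1 × 0.14 = 0.000011662
As a percentage: 0.000011662 × 100 = 0.00117%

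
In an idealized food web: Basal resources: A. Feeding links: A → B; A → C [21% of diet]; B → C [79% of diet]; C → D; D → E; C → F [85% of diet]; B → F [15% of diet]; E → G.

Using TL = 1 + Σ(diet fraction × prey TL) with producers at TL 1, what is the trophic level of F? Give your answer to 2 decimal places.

B: 1 + 1 = 2
C: 1 + (0.21×1 + 0.79×2) = 2.79
D: 1 + 2.79 = 3.79
E: 1 + 3.79 = 4.79
F: 1 + (0.85×2.79 + 0.15×2) = 3.6715
G: 1 + 4.79 = 5.79

3.67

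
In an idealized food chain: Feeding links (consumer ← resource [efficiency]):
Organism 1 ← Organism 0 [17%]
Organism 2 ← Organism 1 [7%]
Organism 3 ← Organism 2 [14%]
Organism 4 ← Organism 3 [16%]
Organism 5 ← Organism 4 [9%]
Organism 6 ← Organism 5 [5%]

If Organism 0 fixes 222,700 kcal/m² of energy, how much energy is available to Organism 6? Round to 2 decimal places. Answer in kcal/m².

Organism 1: 222700 × 0.17 = 37859 kcal/m²
Organism 2: 37859 × 0.07 = 2650.13 kcal/m²
Organism 3: 2650.13 × 0.14 = 371.0182 kcal/m²
Organism 4: 371.0182 × 0.16 = 59.362912 kcal/m²
Organism 5: 59.362912 × 0.09 = 5.34266208 kcal/m²
Organism 6: 5.34266208 × 0.05 = 0.267133104 kcal/m²

0.27 kcal/m²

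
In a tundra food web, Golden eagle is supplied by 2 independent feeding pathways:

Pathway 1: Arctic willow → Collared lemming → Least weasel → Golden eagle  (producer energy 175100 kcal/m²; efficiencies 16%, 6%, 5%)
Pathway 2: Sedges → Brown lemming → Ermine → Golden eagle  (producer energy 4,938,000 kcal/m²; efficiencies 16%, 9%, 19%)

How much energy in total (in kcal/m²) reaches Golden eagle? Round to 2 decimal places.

13594.42 kcal/m²

Pathway 1: 175100 × 0.16 × 0.06 × 0.05 = 84.048 kcal/m²
Pathway 2: 4938000 × 0.16 × 0.09 × 0.19 = 13510.368 kcal/m²
Total at Golden eagle: 84.048 + 13510.368 = 13594.416 kcal/m²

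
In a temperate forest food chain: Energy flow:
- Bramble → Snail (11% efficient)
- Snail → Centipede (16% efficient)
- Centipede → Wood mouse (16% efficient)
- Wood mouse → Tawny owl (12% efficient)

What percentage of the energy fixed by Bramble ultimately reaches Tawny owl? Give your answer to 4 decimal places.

0.0338%

Product of link efficiencies: 0.11 × 0.16 × 0.16 × 0.12 = 0.00033792
As a percentage: 0.00033792 × 100 = 0.0338%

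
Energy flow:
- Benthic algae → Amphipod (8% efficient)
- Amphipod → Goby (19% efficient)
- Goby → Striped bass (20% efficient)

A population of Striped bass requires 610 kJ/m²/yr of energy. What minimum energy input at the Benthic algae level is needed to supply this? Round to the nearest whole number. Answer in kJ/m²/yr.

Cumulative transfer efficiency: 0.08 × 0.19 × 0.2 = 0.00304
Benthic algae energy = 610 / 0.00304 = 200658 kJ/m²/yr

200658 kJ/m²/yr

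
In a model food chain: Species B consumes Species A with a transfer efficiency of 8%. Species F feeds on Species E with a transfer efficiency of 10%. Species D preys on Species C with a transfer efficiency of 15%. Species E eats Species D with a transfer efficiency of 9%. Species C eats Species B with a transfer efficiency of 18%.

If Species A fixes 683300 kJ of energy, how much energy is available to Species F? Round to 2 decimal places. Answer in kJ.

13.28 kJ

Species B: 683300 × 0.08 = 54664 kJ
Species C: 54664 × 0.18 = 9839.52 kJ
Species D: 9839.52 × 0.15 = 1475.928 kJ
Species E: 1475.928 × 0.09 = 132.83352 kJ
Species F: 132.83352 × 0.1 = 13.283352 kJ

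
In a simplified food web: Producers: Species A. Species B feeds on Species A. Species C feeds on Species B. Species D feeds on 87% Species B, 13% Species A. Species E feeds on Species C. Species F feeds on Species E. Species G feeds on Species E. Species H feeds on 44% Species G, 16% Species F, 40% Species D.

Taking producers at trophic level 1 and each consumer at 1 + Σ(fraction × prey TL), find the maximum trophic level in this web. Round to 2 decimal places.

Species B: 1 + 1 = 2
Species C: 1 + 2 = 3
Species D: 1 + (0.87×2 + 0.13×1) = 2.87
Species E: 1 + 3 = 4
Species F: 1 + 4 = 5
Species G: 1 + 4 = 5
Species H: 1 + (0.44×5 + 0.16×5 + 0.4×2.87) = 5.148

5.15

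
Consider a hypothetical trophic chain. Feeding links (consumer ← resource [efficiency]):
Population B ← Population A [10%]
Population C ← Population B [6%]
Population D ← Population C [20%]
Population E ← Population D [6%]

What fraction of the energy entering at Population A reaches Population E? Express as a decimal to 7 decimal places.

0.0000720

Product of link efficiencies: 0.1 × 0.06 × 0.2 × 0.06 = 0.000072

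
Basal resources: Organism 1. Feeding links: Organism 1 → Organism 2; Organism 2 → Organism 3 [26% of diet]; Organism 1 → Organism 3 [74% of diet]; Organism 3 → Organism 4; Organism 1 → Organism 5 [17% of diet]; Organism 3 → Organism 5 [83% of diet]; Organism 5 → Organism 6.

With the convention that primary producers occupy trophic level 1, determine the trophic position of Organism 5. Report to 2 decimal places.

3.05

Organism 2: 1 + 1 = 2
Organism 3: 1 + (0.26×2 + 0.74×1) = 2.26
Organism 4: 1 + 2.26 = 3.26
Organism 5: 1 + (0.17×1 + 0.83×2.26) = 3.0458
Organism 6: 1 + 3.0458 = 4.0458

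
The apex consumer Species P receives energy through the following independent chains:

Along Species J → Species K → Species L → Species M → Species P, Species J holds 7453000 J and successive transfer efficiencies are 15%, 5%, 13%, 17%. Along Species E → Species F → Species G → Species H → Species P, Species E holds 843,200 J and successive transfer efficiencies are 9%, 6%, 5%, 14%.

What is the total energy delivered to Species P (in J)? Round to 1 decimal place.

Via Species J: 7453000 × 0.15 × 0.05 × 0.13 × 0.17 = 1235.33475 J
Via Species E: 843200 × 0.09 × 0.06 × 0.05 × 0.14 = 31.87296 J
Total at Species P: 1235.33475 + 31.87296 = 1267.20771 J

1267.2 J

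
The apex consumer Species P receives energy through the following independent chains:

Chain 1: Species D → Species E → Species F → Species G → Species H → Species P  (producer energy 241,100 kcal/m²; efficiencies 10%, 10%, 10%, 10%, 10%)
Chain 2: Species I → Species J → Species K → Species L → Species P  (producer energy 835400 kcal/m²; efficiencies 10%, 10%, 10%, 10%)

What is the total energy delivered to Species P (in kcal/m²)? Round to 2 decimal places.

85.95 kcal/m²

Chain 1: 241100 × 0.1 × 0.1 × 0.1 × 0.1 × 0.1 = 2.411 kcal/m²
Chain 2: 835400 × 0.1 × 0.1 × 0.1 × 0.1 = 83.54 kcal/m²
Total at Species P: 2.411 + 83.54 = 85.951 kcal/m²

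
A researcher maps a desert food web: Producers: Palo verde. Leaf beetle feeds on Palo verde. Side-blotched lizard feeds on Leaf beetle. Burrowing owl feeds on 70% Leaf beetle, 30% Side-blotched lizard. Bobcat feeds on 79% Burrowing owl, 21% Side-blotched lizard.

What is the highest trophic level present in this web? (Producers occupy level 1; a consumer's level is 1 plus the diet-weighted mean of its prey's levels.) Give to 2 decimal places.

Leaf beetle: 1 + 1 = 2
Side-blotched lizard: 1 + 2 = 3
Burrowing owl: 1 + (0.7×2 + 0.3×3) = 3.3
Bobcat: 1 + (0.79×3.3 + 0.21×3) = 4.237

4.24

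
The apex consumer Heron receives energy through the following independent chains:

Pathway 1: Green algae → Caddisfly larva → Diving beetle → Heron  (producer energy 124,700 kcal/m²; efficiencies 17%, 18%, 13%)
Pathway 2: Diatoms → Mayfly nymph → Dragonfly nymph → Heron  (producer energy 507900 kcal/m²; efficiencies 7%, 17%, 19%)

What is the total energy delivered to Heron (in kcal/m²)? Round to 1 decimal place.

Pathway 1: 124700 × 0.17 × 0.18 × 0.13 = 496.0566 kcal/m²
Pathway 2: 507900 × 0.07 × 0.17 × 0.19 = 1148.3619 kcal/m²
Total at Heron: 496.0566 + 1148.3619 = 1644.4185 kcal/m²

1644.4 kcal/m²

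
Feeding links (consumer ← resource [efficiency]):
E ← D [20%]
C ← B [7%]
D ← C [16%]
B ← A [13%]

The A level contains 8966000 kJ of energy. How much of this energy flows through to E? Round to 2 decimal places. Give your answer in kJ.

2610.90 kJ

B: 8966000 × 0.13 = 1165580 kJ
C: 1165580 × 0.07 = 81590.6 kJ
D: 81590.6 × 0.16 = 13054.496 kJ
E: 13054.496 × 0.2 = 2610.8992 kJ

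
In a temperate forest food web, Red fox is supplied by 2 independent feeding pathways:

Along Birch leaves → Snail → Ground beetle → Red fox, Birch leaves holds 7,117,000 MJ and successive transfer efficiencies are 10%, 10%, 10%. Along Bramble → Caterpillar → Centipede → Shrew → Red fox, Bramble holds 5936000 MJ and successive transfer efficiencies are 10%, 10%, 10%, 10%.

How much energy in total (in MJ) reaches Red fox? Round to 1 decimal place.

Via Birch leaves: 7117000 × 0.1 × 0.1 × 0.1 = 7117 MJ
Via Bramble: 5936000 × 0.1 × 0.1 × 0.1 × 0.1 = 593.6 MJ
Total at Red fox: 7117 + 593.6 = 7710.6 MJ

7710.6 MJ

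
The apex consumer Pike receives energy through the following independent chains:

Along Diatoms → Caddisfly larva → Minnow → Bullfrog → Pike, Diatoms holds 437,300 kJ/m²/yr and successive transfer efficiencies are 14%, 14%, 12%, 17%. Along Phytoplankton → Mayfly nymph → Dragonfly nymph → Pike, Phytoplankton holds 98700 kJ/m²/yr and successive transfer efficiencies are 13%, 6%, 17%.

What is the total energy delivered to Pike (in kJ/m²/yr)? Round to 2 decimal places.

Via Diatoms: 437300 × 0.14 × 0.14 × 0.12 × 0.17 = 174.850032 kJ/m²/yr
Via Phytoplankton: 98700 × 0.13 × 0.06 × 0.17 = 130.8762 kJ/m²/yr
Total at Pike: 174.850032 + 130.8762 = 305.726232 kJ/m²/yr

305.73 kJ/m²/yr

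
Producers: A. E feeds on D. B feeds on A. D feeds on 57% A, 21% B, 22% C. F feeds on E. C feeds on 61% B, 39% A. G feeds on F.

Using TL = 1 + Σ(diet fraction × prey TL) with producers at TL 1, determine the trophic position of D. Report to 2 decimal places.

2.56

B: 1 + 1 = 2
C: 1 + (0.61×2 + 0.39×1) = 2.61
D: 1 + (0.57×1 + 0.21×2 + 0.22×2.61) = 2.5642
E: 1 + 2.5642 = 3.5642
F: 1 + 3.5642 = 4.5642
G: 1 + 4.5642 = 5.5642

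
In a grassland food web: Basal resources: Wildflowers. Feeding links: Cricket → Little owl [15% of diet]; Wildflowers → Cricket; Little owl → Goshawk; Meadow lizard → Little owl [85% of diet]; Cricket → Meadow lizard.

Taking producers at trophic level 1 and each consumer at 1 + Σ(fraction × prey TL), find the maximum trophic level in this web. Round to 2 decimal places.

Cricket: 1 + 1 = 2
Meadow lizard: 1 + 2 = 3
Little owl: 1 + (0.15×2 + 0.85×3) = 3.85
Goshawk: 1 + 3.85 = 4.85

4.85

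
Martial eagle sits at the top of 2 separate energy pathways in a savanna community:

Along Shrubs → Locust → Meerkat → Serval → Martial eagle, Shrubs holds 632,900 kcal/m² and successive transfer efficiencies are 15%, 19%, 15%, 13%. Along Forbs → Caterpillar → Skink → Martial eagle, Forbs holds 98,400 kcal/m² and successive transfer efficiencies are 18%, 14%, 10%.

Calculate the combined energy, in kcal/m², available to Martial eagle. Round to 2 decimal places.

Via Shrubs: 632900 × 0.15 × 0.19 × 0.15 × 0.13 = 351.734175 kcal/m²
Via Forbs: 98400 × 0.18 × 0.14 × 0.1 = 247.968 kcal/m²
Total at Martial eagle: 351.734175 + 247.968 = 599.702175 kcal/m²

599.70 kcal/m²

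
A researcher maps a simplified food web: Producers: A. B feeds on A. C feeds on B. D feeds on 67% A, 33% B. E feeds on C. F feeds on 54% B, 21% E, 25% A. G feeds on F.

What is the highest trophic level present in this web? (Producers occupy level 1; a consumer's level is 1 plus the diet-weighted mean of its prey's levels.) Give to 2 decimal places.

B: 1 + 1 = 2
C: 1 + 2 = 3
D: 1 + (0.67×1 + 0.33×2) = 2.33
E: 1 + 3 = 4
F: 1 + (0.54×2 + 0.21×4 + 0.25×1) = 3.17
G: 1 + 3.17 = 4.17

4.17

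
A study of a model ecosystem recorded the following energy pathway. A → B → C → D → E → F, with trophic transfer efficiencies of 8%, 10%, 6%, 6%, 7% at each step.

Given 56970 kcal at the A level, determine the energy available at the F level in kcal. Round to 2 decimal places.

B: 56970 × 0.08 = 4557.6 kcal
C: 4557.6 × 0.1 = 455.76 kcal
D: 455.76 × 0.06 = 27.3456 kcal
E: 27.3456 × 0.06 = 1.640736 kcal
F: 1.640736 × 0.07 = 0.11485152 kcal

0.11 kcal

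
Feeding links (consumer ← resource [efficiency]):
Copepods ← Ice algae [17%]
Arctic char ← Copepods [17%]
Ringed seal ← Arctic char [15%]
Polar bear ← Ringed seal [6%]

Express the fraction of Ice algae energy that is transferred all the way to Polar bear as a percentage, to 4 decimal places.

0.0260%

Product of link efficiencies: 0.17 × 0.17 × 0.15 × 0.06 = 0.0002601
As a percentage: 0.0002601 × 100 = 0.0260%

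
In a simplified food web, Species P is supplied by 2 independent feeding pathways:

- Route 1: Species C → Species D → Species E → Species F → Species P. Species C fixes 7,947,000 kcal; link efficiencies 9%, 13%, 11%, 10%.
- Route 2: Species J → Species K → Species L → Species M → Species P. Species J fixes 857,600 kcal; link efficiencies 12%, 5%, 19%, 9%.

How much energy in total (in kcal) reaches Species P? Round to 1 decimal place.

Route 1: 7947000 × 0.09 × 0.13 × 0.11 × 0.1 = 1022.7789 kcal
Route 2: 857600 × 0.12 × 0.05 × 0.19 × 0.09 = 87.98976 kcal
Total at Species P: 1022.7789 + 87.98976 = 1110.76866 kcal

1110.8 kcal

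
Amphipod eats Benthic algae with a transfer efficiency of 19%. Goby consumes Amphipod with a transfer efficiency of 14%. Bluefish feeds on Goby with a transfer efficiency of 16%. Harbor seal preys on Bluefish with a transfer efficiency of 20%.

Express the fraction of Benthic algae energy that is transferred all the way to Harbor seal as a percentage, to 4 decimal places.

Product of link efficiencies: 0.19 × 0.14 × 0.16 × 0.2 = 0.0008512
As a percentage: 0.0008512 × 100 = 0.0851%

0.0851%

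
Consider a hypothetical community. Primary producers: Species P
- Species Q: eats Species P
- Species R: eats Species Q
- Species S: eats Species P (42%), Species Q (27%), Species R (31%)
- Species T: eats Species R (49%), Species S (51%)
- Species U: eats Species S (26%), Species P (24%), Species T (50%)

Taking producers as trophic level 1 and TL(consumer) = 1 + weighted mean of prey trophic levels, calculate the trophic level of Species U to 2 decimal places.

Species Q: 1 + 1 = 2
Species R: 1 + 2 = 3
Species S: 1 + (0.42×1 + 0.27×2 + 0.31×3) = 2.89
Species T: 1 + (0.49×3 + 0.51×2.89) = 3.9439
Species U: 1 + (0.26×2.89 + 0.24×1 + 0.5×3.9439) = 3.96335

3.96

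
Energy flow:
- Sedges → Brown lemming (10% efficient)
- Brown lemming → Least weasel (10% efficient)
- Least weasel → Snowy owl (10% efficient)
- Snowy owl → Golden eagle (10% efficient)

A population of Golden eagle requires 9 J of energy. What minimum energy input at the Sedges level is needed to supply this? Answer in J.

Cumulative transfer efficiency: 0.1 × 0.1 × 0.1 × 0.1 = 0.0001
Sedges energy = 9 / 0.0001 = 90000 J

90000 J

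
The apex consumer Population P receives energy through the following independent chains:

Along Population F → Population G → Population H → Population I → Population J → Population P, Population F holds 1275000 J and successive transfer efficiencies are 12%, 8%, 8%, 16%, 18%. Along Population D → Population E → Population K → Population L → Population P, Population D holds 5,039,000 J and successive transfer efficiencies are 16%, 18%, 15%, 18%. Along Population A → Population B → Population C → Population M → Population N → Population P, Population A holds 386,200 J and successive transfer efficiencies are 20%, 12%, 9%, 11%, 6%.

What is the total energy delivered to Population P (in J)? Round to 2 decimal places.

Via Population F: 1275000 × 0.12 × 0.08 × 0.08 × 0.16 × 0.18 = 28.20096 J
Via Population D: 5039000 × 0.16 × 0.18 × 0.15 × 0.18 = 3918.3264 J
Via Population A: 386200 × 0.2 × 0.12 × 0.09 × 0.11 × 0.06 = 5.5056672 J
Total at Population P: 28.20096 + 3918.3264 + 5.5056672 = 3952.0330272 J

3952.03 J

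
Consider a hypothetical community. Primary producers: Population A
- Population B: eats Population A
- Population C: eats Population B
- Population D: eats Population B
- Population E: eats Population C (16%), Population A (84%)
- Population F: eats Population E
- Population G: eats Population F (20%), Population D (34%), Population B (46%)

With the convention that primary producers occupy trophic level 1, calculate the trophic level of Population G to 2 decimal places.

3.60

Population B: 1 + 1 = 2
Population C: 1 + 2 = 3
Population D: 1 + 2 = 3
Population E: 1 + (0.16×3 + 0.84×1) = 2.32
Population F: 1 + 2.32 = 3.32
Population G: 1 + (0.2×3.32 + 0.34×3 + 0.46×2) = 3.604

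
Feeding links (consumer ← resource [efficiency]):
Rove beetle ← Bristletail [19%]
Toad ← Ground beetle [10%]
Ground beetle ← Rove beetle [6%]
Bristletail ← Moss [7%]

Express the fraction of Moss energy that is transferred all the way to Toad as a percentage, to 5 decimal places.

0.00798%

Product of link efficiencies: 0.07 × 0.19 × 0.06 × 0.1 = 0.0000798
As a percentage: 0.0000798 × 100 = 0.00798%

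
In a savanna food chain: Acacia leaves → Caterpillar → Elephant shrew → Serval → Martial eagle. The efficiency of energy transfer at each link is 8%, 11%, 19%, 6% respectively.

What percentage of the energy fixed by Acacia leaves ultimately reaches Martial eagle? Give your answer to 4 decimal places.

Product of link efficiencies: 0.08 × 0.11 × 0.19 × 0.06 = 0.00010032
As a percentage: 0.00010032 × 100 = 0.0100%

0.0100%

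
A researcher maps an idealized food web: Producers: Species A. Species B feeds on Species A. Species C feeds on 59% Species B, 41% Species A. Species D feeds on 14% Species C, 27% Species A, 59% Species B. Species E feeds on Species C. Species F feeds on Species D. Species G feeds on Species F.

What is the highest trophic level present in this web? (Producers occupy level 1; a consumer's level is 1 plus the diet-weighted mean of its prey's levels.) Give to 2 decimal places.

4.81

Species B: 1 + 1 = 2
Species C: 1 + (0.59×2 + 0.41×1) = 2.59
Species D: 1 + (0.14×2.59 + 0.27×1 + 0.59×2) = 2.8126
Species E: 1 + 2.59 = 3.59
Species F: 1 + 2.8126 = 3.8126
Species G: 1 + 3.8126 = 4.8126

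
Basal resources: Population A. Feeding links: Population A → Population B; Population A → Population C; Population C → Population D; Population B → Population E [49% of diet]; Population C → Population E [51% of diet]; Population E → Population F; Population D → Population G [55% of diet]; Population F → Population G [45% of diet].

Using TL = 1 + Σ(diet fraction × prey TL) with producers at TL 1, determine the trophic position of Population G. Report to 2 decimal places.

4.45

Population B: 1 + 1 = 2
Population C: 1 + 1 = 2
Population D: 1 + 2 = 3
Population E: 1 + (0.49×2 + 0.51×2) = 3
Population F: 1 + 3 = 4
Population G: 1 + (0.55×3 + 0.45×4) = 4.45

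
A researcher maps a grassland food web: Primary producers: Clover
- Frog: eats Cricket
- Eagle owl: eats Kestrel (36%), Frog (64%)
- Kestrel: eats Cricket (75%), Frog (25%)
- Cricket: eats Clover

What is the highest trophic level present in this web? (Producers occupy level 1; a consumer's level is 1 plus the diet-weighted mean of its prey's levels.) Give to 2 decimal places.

Cricket: 1 + 1 = 2
Frog: 1 + 2 = 3
Kestrel: 1 + (0.75×2 + 0.25×3) = 3.25
Eagle owl: 1 + (0.36×3.25 + 0.64×3) = 4.09

4.09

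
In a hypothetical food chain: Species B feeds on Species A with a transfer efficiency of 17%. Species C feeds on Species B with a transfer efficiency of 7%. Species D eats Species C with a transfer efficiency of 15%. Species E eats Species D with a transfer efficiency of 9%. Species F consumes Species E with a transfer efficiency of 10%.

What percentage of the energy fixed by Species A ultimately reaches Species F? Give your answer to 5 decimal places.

Product of link efficiencies: 0.17 × 0.07 × 0.15 × 0.09 × 0.1 = 0.000016065
As a percentage: 0.000016065 × 100 = 0.00161%

0.00161%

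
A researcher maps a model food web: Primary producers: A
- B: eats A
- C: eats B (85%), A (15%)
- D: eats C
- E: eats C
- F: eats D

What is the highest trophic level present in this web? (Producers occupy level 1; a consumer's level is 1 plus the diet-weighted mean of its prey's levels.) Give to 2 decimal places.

B: 1 + 1 = 2
C: 1 + (0.85×2 + 0.15×1) = 2.85
D: 1 + 2.85 = 3.85
E: 1 + 2.85 = 3.85
F: 1 + 3.85 = 4.85

4.85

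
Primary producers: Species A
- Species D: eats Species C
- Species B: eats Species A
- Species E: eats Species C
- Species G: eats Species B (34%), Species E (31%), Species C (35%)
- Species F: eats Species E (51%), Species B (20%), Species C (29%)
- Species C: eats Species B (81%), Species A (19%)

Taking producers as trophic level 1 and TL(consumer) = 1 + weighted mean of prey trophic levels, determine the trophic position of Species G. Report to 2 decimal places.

Species B: 1 + 1 = 2
Species C: 1 + (0.81×2 + 0.19×1) = 2.81
Species D: 1 + 2.81 = 3.81
Species E: 1 + 2.81 = 3.81
Species F: 1 + (0.51×3.81 + 0.2×2 + 0.29×2.81) = 4.158
Species G: 1 + (0.34×2 + 0.31×3.81 + 0.35×2.81) = 3.8446

3.84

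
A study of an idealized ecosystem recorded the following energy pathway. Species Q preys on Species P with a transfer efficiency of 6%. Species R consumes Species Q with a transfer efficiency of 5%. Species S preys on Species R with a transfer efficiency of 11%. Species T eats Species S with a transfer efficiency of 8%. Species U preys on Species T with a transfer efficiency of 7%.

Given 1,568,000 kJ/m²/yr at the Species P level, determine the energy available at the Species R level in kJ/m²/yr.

Species Q: 1568000 × 0.06 = 94080 kJ/m²/yr
Species R: 94080 × 0.05 = 4704 kJ/m²/yr

4704 kJ/m²/yr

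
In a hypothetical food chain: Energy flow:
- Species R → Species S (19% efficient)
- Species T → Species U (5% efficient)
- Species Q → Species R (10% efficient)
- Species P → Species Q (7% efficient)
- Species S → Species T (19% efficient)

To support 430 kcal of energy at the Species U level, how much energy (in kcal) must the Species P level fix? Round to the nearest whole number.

Cumulative transfer efficiency: 0.07 × 0.1 × 0.19 × 0.19 × 0.05 = 0.000012635
Species P energy = 430 / 0.000012635 = 34032450 kcal

34032450 kcal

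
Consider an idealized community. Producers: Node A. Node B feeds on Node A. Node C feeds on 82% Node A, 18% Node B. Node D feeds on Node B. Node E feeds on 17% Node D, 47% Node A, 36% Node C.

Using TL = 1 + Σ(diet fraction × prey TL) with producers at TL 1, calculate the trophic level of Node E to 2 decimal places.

2.76

Node B: 1 + 1 = 2
Node C: 1 + (0.82×1 + 0.18×2) = 2.18
Node D: 1 + 2 = 3
Node E: 1 + (0.17×3 + 0.47×1 + 0.36×2.18) = 2.7648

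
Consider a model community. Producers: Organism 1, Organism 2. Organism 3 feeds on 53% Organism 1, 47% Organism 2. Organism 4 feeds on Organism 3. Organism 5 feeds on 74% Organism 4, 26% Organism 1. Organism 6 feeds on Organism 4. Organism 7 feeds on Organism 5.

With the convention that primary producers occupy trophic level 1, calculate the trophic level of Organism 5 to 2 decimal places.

3.48

Organism 3: 1 + (0.53×1 + 0.47×1) = 2
Organism 4: 1 + 2 = 3
Organism 5: 1 + (0.74×3 + 0.26×1) = 3.48
Organism 6: 1 + 3 = 4
Organism 7: 1 + 3.48 = 4.48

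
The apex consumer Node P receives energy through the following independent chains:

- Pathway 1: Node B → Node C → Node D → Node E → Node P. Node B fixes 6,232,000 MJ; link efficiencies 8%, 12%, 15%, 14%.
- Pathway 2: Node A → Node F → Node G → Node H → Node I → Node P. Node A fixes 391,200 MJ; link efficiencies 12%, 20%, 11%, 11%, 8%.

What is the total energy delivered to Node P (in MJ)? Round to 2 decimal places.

Pathway 1: 6232000 × 0.08 × 0.12 × 0.15 × 0.14 = 1256.3712 MJ
Pathway 2: 391200 × 0.12 × 0.2 × 0.11 × 0.11 × 0.08 = 9.0883584 MJ
Total at Node P: 1256.3712 + 9.0883584 = 1265.4595584 MJ

1265.46 MJ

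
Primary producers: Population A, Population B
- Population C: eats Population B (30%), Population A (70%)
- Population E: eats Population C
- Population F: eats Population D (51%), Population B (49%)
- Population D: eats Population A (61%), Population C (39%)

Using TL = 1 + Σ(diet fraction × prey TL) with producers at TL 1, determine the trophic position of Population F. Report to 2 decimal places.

2.71

Population C: 1 + (0.3×1 + 0.7×1) = 2
Population D: 1 + (0.61×1 + 0.39×2) = 2.39
Population E: 1 + 2 = 3
Population F: 1 + (0.51×2.39 + 0.49×1) = 2.7089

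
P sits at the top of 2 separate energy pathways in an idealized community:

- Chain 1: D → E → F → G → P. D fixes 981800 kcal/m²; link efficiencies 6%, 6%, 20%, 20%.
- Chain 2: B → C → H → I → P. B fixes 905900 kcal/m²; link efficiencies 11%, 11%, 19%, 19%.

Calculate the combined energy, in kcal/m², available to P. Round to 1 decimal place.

537.1 kcal/m²

Chain 1: 981800 × 0.06 × 0.06 × 0.2 × 0.2 = 141.3792 kcal/m²
Chain 2: 905900 × 0.11 × 0.11 × 0.19 × 0.19 = 395.706179 kcal/m²
Total at P: 141.3792 + 395.706179 = 537.085379 kcal/m²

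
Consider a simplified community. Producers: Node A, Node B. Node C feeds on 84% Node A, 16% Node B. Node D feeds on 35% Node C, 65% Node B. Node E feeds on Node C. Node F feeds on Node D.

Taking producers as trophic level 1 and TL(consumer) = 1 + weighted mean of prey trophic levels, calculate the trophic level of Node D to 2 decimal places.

2.35

Node C: 1 + (0.84×1 + 0.16×1) = 2
Node D: 1 + (0.35×2 + 0.65×1) = 2.35
Node E: 1 + 2 = 3
Node F: 1 + 2.35 = 3.35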